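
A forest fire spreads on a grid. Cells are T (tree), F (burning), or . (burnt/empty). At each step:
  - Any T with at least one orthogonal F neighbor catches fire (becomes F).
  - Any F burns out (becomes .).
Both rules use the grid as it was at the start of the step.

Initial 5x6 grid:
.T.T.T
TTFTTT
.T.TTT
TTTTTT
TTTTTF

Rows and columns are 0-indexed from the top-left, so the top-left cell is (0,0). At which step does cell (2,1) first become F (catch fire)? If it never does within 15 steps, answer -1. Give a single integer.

Step 1: cell (2,1)='T' (+4 fires, +2 burnt)
Step 2: cell (2,1)='F' (+9 fires, +4 burnt)
  -> target ignites at step 2
Step 3: cell (2,1)='.' (+5 fires, +9 burnt)
Step 4: cell (2,1)='.' (+4 fires, +5 burnt)
Step 5: cell (2,1)='.' (+1 fires, +4 burnt)
Step 6: cell (2,1)='.' (+0 fires, +1 burnt)
  fire out at step 6

2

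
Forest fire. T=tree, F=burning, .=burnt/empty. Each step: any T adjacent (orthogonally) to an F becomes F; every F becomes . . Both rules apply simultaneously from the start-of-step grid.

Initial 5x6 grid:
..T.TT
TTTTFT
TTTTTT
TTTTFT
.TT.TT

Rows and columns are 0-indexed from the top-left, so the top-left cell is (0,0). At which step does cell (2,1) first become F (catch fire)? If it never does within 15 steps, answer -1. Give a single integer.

Step 1: cell (2,1)='T' (+7 fires, +2 burnt)
Step 2: cell (2,1)='T' (+6 fires, +7 burnt)
Step 3: cell (2,1)='T' (+5 fires, +6 burnt)
Step 4: cell (2,1)='F' (+4 fires, +5 burnt)
  -> target ignites at step 4
Step 5: cell (2,1)='.' (+1 fires, +4 burnt)
Step 6: cell (2,1)='.' (+0 fires, +1 burnt)
  fire out at step 6

4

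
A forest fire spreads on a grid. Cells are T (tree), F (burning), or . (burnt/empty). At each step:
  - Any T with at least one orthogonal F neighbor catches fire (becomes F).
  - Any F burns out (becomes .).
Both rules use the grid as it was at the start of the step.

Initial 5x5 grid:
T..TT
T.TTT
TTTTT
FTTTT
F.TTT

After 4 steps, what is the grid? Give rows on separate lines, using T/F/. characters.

Step 1: 2 trees catch fire, 2 burn out
  T..TT
  T.TTT
  FTTTT
  .FTTT
  ..TTT
Step 2: 3 trees catch fire, 2 burn out
  T..TT
  F.TTT
  .FTTT
  ..FTT
  ..TTT
Step 3: 4 trees catch fire, 3 burn out
  F..TT
  ..TTT
  ..FTT
  ...FT
  ..FTT
Step 4: 4 trees catch fire, 4 burn out
  ...TT
  ..FTT
  ...FT
  ....F
  ...FT

...TT
..FTT
...FT
....F
...FT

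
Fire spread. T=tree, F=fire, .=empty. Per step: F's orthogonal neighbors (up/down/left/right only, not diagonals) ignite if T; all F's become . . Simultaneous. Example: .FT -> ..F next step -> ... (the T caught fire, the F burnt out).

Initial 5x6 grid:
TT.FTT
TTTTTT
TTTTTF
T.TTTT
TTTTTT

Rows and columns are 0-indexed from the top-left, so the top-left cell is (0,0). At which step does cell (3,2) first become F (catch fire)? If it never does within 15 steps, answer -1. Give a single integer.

Step 1: cell (3,2)='T' (+5 fires, +2 burnt)
Step 2: cell (3,2)='T' (+6 fires, +5 burnt)
Step 3: cell (3,2)='T' (+4 fires, +6 burnt)
Step 4: cell (3,2)='F' (+5 fires, +4 burnt)
  -> target ignites at step 4
Step 5: cell (3,2)='.' (+3 fires, +5 burnt)
Step 6: cell (3,2)='.' (+2 fires, +3 burnt)
Step 7: cell (3,2)='.' (+1 fires, +2 burnt)
Step 8: cell (3,2)='.' (+0 fires, +1 burnt)
  fire out at step 8

4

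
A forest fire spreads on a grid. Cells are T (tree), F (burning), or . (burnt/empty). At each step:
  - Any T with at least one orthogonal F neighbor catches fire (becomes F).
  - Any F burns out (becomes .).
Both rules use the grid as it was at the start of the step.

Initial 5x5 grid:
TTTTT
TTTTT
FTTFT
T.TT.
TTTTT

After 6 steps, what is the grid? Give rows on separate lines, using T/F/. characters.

Step 1: 7 trees catch fire, 2 burn out
  TTTTT
  FTTFT
  .FF.F
  F.TF.
  TTTTT
Step 2: 8 trees catch fire, 7 burn out
  FTTFT
  .FF.F
  .....
  ..F..
  FTTFT
Step 3: 6 trees catch fire, 8 burn out
  .FF.F
  .....
  .....
  .....
  .FF.F
Step 4: 0 trees catch fire, 6 burn out
  .....
  .....
  .....
  .....
  .....
Step 5: 0 trees catch fire, 0 burn out
  .....
  .....
  .....
  .....
  .....
Step 6: 0 trees catch fire, 0 burn out
  .....
  .....
  .....
  .....
  .....

.....
.....
.....
.....
.....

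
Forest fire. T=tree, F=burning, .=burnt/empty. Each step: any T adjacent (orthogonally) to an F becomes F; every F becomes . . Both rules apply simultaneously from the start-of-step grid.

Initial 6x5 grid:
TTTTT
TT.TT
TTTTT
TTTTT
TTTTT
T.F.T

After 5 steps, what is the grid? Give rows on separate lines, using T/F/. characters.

Step 1: 1 trees catch fire, 1 burn out
  TTTTT
  TT.TT
  TTTTT
  TTTTT
  TTFTT
  T...T
Step 2: 3 trees catch fire, 1 burn out
  TTTTT
  TT.TT
  TTTTT
  TTFTT
  TF.FT
  T...T
Step 3: 5 trees catch fire, 3 burn out
  TTTTT
  TT.TT
  TTFTT
  TF.FT
  F...F
  T...T
Step 4: 6 trees catch fire, 5 burn out
  TTTTT
  TT.TT
  TF.FT
  F...F
  .....
  F...F
Step 5: 4 trees catch fire, 6 burn out
  TTTTT
  TF.FT
  F...F
  .....
  .....
  .....

TTTTT
TF.FT
F...F
.....
.....
.....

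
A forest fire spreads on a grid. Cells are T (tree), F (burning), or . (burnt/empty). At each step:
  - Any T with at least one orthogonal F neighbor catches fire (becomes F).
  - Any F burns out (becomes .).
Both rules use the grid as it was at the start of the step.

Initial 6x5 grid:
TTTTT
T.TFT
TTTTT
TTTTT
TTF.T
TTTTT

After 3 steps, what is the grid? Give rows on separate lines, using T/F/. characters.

Step 1: 7 trees catch fire, 2 burn out
  TTTFT
  T.F.F
  TTTFT
  TTFTT
  TF..T
  TTFTT
Step 2: 9 trees catch fire, 7 burn out
  TTF.F
  T....
  TTF.F
  TF.FT
  F...T
  TF.FT
Step 3: 6 trees catch fire, 9 burn out
  TF...
  T....
  TF...
  F...F
  ....T
  F...F

TF...
T....
TF...
F...F
....T
F...F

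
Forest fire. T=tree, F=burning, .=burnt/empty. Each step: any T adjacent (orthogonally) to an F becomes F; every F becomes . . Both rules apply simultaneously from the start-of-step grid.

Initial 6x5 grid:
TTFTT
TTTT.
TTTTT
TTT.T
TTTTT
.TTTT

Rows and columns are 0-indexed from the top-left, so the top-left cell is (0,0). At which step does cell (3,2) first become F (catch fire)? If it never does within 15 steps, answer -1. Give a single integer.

Step 1: cell (3,2)='T' (+3 fires, +1 burnt)
Step 2: cell (3,2)='T' (+5 fires, +3 burnt)
Step 3: cell (3,2)='F' (+4 fires, +5 burnt)
  -> target ignites at step 3
Step 4: cell (3,2)='.' (+4 fires, +4 burnt)
Step 5: cell (3,2)='.' (+5 fires, +4 burnt)
Step 6: cell (3,2)='.' (+4 fires, +5 burnt)
Step 7: cell (3,2)='.' (+1 fires, +4 burnt)
Step 8: cell (3,2)='.' (+0 fires, +1 burnt)
  fire out at step 8

3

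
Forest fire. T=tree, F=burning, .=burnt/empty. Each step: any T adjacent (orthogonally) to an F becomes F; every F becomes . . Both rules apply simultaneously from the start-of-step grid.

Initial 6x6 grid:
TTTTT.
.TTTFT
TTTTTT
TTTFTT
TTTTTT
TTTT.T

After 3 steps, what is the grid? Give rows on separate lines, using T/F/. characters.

Step 1: 8 trees catch fire, 2 burn out
  TTTTF.
  .TTF.F
  TTTFFT
  TTF.FT
  TTTFTT
  TTTT.T
Step 2: 9 trees catch fire, 8 burn out
  TTTF..
  .TF...
  TTF..F
  TF...F
  TTF.FT
  TTTF.T
Step 3: 7 trees catch fire, 9 burn out
  TTF...
  .F....
  TF....
  F.....
  TF...F
  TTF..T

TTF...
.F....
TF....
F.....
TF...F
TTF..T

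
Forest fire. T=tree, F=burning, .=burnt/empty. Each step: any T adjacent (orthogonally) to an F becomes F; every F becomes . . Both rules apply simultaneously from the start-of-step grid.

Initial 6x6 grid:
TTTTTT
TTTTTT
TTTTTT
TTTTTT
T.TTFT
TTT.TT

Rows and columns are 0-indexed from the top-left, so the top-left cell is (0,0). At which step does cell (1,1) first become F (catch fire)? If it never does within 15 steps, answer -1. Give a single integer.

Step 1: cell (1,1)='T' (+4 fires, +1 burnt)
Step 2: cell (1,1)='T' (+5 fires, +4 burnt)
Step 3: cell (1,1)='T' (+5 fires, +5 burnt)
Step 4: cell (1,1)='T' (+6 fires, +5 burnt)
Step 5: cell (1,1)='T' (+6 fires, +6 burnt)
Step 6: cell (1,1)='F' (+4 fires, +6 burnt)
  -> target ignites at step 6
Step 7: cell (1,1)='.' (+2 fires, +4 burnt)
Step 8: cell (1,1)='.' (+1 fires, +2 burnt)
Step 9: cell (1,1)='.' (+0 fires, +1 burnt)
  fire out at step 9

6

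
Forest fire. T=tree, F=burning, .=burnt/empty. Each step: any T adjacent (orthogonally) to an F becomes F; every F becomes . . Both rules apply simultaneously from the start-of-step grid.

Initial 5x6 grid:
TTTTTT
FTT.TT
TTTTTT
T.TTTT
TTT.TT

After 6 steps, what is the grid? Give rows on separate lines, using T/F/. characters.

Step 1: 3 trees catch fire, 1 burn out
  FTTTTT
  .FT.TT
  FTTTTT
  T.TTTT
  TTT.TT
Step 2: 4 trees catch fire, 3 burn out
  .FTTTT
  ..F.TT
  .FTTTT
  F.TTTT
  TTT.TT
Step 3: 3 trees catch fire, 4 burn out
  ..FTTT
  ....TT
  ..FTTT
  ..TTTT
  FTT.TT
Step 4: 4 trees catch fire, 3 burn out
  ...FTT
  ....TT
  ...FTT
  ..FTTT
  .FT.TT
Step 5: 4 trees catch fire, 4 burn out
  ....FT
  ....TT
  ....FT
  ...FTT
  ..F.TT
Step 6: 4 trees catch fire, 4 burn out
  .....F
  ....FT
  .....F
  ....FT
  ....TT

.....F
....FT
.....F
....FT
....TT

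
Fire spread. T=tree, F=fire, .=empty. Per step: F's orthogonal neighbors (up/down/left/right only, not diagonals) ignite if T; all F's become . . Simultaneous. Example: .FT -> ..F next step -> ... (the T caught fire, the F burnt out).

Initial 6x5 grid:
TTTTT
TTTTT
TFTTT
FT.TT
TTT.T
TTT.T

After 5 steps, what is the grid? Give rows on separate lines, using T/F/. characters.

Step 1: 5 trees catch fire, 2 burn out
  TTTTT
  TFTTT
  F.FTT
  .F.TT
  FTT.T
  TTT.T
Step 2: 6 trees catch fire, 5 burn out
  TFTTT
  F.FTT
  ...FT
  ...TT
  .FT.T
  FTT.T
Step 3: 7 trees catch fire, 6 burn out
  F.FTT
  ...FT
  ....F
  ...FT
  ..F.T
  .FT.T
Step 4: 4 trees catch fire, 7 burn out
  ...FT
  ....F
  .....
  ....F
  ....T
  ..F.T
Step 5: 2 trees catch fire, 4 burn out
  ....F
  .....
  .....
  .....
  ....F
  ....T

....F
.....
.....
.....
....F
....T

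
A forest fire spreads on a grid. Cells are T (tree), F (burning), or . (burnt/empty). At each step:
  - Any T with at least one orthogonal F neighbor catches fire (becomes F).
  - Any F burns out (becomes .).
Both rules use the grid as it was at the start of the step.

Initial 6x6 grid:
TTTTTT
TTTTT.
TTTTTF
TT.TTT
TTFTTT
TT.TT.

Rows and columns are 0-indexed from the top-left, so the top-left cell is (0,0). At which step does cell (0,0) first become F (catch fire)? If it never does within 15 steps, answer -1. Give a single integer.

Step 1: cell (0,0)='T' (+4 fires, +2 burnt)
Step 2: cell (0,0)='T' (+10 fires, +4 burnt)
Step 3: cell (0,0)='T' (+7 fires, +10 burnt)
Step 4: cell (0,0)='T' (+5 fires, +7 burnt)
Step 5: cell (0,0)='T' (+3 fires, +5 burnt)
Step 6: cell (0,0)='F' (+1 fires, +3 burnt)
  -> target ignites at step 6
Step 7: cell (0,0)='.' (+0 fires, +1 burnt)
  fire out at step 7

6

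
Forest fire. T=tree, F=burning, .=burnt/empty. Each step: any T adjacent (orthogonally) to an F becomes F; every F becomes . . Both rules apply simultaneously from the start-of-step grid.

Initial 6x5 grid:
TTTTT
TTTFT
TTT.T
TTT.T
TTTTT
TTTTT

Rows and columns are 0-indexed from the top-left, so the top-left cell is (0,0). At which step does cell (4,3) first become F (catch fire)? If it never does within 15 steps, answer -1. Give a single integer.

Step 1: cell (4,3)='T' (+3 fires, +1 burnt)
Step 2: cell (4,3)='T' (+5 fires, +3 burnt)
Step 3: cell (4,3)='T' (+5 fires, +5 burnt)
Step 4: cell (4,3)='T' (+5 fires, +5 burnt)
Step 5: cell (4,3)='F' (+5 fires, +5 burnt)
  -> target ignites at step 5
Step 6: cell (4,3)='.' (+3 fires, +5 burnt)
Step 7: cell (4,3)='.' (+1 fires, +3 burnt)
Step 8: cell (4,3)='.' (+0 fires, +1 burnt)
  fire out at step 8

5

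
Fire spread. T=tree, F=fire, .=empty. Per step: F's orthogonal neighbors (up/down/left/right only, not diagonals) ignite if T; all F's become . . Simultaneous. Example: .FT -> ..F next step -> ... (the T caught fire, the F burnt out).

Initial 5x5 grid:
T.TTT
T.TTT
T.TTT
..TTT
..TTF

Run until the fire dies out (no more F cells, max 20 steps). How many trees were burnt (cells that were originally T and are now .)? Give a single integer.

Step 1: +2 fires, +1 burnt (F count now 2)
Step 2: +3 fires, +2 burnt (F count now 3)
Step 3: +3 fires, +3 burnt (F count now 3)
Step 4: +3 fires, +3 burnt (F count now 3)
Step 5: +2 fires, +3 burnt (F count now 2)
Step 6: +1 fires, +2 burnt (F count now 1)
Step 7: +0 fires, +1 burnt (F count now 0)
Fire out after step 7
Initially T: 17, now '.': 22
Total burnt (originally-T cells now '.'): 14

Answer: 14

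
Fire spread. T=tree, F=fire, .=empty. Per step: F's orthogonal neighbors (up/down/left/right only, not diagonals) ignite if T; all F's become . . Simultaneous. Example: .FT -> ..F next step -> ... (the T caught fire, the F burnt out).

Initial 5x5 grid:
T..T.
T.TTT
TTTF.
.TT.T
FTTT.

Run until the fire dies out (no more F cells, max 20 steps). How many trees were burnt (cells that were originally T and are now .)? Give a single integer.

Step 1: +3 fires, +2 burnt (F count now 3)
Step 2: +7 fires, +3 burnt (F count now 7)
Step 3: +2 fires, +7 burnt (F count now 2)
Step 4: +1 fires, +2 burnt (F count now 1)
Step 5: +1 fires, +1 burnt (F count now 1)
Step 6: +0 fires, +1 burnt (F count now 0)
Fire out after step 6
Initially T: 15, now '.': 24
Total burnt (originally-T cells now '.'): 14

Answer: 14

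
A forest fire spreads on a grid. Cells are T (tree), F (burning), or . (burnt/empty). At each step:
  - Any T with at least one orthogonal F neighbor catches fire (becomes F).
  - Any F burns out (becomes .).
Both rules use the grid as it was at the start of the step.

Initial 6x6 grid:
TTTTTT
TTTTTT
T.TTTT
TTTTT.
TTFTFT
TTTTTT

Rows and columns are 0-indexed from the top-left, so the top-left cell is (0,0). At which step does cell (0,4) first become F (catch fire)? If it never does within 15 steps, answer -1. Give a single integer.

Step 1: cell (0,4)='T' (+7 fires, +2 burnt)
Step 2: cell (0,4)='T' (+8 fires, +7 burnt)
Step 3: cell (0,4)='T' (+6 fires, +8 burnt)
Step 4: cell (0,4)='F' (+6 fires, +6 burnt)
  -> target ignites at step 4
Step 5: cell (0,4)='.' (+4 fires, +6 burnt)
Step 6: cell (0,4)='.' (+1 fires, +4 burnt)
Step 7: cell (0,4)='.' (+0 fires, +1 burnt)
  fire out at step 7

4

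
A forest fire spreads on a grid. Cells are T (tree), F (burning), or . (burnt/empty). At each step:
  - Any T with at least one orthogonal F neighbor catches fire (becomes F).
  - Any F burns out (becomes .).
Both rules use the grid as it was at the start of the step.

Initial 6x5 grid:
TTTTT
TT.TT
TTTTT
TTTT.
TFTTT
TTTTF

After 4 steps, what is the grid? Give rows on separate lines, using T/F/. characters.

Step 1: 6 trees catch fire, 2 burn out
  TTTTT
  TT.TT
  TTTTT
  TFTT.
  F.FTF
  TFTF.
Step 2: 6 trees catch fire, 6 burn out
  TTTTT
  TT.TT
  TFTTT
  F.FT.
  ...F.
  F.F..
Step 3: 4 trees catch fire, 6 burn out
  TTTTT
  TF.TT
  F.FTT
  ...F.
  .....
  .....
Step 4: 3 trees catch fire, 4 burn out
  TFTTT
  F..TT
  ...FT
  .....
  .....
  .....

TFTTT
F..TT
...FT
.....
.....
.....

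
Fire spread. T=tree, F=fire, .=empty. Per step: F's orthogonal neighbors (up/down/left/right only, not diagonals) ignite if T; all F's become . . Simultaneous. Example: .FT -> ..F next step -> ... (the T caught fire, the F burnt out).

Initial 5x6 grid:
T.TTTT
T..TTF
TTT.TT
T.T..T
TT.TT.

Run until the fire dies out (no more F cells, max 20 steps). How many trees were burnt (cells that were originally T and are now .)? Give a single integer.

Step 1: +3 fires, +1 burnt (F count now 3)
Step 2: +4 fires, +3 burnt (F count now 4)
Step 3: +1 fires, +4 burnt (F count now 1)
Step 4: +1 fires, +1 burnt (F count now 1)
Step 5: +0 fires, +1 burnt (F count now 0)
Fire out after step 5
Initially T: 20, now '.': 19
Total burnt (originally-T cells now '.'): 9

Answer: 9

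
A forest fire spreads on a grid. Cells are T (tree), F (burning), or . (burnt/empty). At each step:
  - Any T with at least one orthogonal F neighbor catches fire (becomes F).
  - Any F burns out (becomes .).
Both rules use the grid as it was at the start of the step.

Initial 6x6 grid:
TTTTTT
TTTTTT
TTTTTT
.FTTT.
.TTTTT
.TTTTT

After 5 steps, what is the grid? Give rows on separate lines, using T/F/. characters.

Step 1: 3 trees catch fire, 1 burn out
  TTTTTT
  TTTTTT
  TFTTTT
  ..FTT.
  .FTTTT
  .TTTTT
Step 2: 6 trees catch fire, 3 burn out
  TTTTTT
  TFTTTT
  F.FTTT
  ...FT.
  ..FTTT
  .FTTTT
Step 3: 7 trees catch fire, 6 burn out
  TFTTTT
  F.FTTT
  ...FTT
  ....F.
  ...FTT
  ..FTTT
Step 4: 6 trees catch fire, 7 burn out
  F.FTTT
  ...FTT
  ....FT
  ......
  ....FT
  ...FTT
Step 5: 5 trees catch fire, 6 burn out
  ...FTT
  ....FT
  .....F
  ......
  .....F
  ....FT

...FTT
....FT
.....F
......
.....F
....FT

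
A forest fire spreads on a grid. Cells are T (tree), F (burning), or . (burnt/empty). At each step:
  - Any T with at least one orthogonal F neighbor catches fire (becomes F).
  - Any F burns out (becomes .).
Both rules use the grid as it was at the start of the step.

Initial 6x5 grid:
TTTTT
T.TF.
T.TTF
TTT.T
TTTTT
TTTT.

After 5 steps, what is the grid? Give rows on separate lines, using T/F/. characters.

Step 1: 4 trees catch fire, 2 burn out
  TTTFT
  T.F..
  T.TF.
  TTT.F
  TTTTT
  TTTT.
Step 2: 4 trees catch fire, 4 burn out
  TTF.F
  T....
  T.F..
  TTT..
  TTTTF
  TTTT.
Step 3: 3 trees catch fire, 4 burn out
  TF...
  T....
  T....
  TTF..
  TTTF.
  TTTT.
Step 4: 4 trees catch fire, 3 burn out
  F....
  T....
  T....
  TF...
  TTF..
  TTTF.
Step 5: 4 trees catch fire, 4 burn out
  .....
  F....
  T....
  F....
  TF...
  TTF..

.....
F....
T....
F....
TF...
TTF..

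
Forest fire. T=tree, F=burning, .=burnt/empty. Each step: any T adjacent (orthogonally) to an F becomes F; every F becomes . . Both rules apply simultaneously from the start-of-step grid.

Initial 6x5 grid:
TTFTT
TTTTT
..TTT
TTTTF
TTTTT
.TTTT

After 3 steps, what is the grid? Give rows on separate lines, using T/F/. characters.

Step 1: 6 trees catch fire, 2 burn out
  TF.FT
  TTFTT
  ..TTF
  TTTF.
  TTTTF
  .TTTT
Step 2: 10 trees catch fire, 6 burn out
  F...F
  TF.FF
  ..FF.
  TTF..
  TTTF.
  .TTTF
Step 3: 4 trees catch fire, 10 burn out
  .....
  F....
  .....
  TF...
  TTF..
  .TTF.

.....
F....
.....
TF...
TTF..
.TTF.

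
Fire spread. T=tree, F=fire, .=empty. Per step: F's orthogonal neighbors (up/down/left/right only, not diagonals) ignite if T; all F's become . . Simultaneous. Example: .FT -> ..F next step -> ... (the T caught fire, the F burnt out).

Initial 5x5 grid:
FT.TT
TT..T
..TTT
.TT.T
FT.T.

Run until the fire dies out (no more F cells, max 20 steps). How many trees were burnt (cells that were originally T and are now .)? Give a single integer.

Step 1: +3 fires, +2 burnt (F count now 3)
Step 2: +2 fires, +3 burnt (F count now 2)
Step 3: +1 fires, +2 burnt (F count now 1)
Step 4: +1 fires, +1 burnt (F count now 1)
Step 5: +1 fires, +1 burnt (F count now 1)
Step 6: +1 fires, +1 burnt (F count now 1)
Step 7: +2 fires, +1 burnt (F count now 2)
Step 8: +1 fires, +2 burnt (F count now 1)
Step 9: +1 fires, +1 burnt (F count now 1)
Step 10: +0 fires, +1 burnt (F count now 0)
Fire out after step 10
Initially T: 14, now '.': 24
Total burnt (originally-T cells now '.'): 13

Answer: 13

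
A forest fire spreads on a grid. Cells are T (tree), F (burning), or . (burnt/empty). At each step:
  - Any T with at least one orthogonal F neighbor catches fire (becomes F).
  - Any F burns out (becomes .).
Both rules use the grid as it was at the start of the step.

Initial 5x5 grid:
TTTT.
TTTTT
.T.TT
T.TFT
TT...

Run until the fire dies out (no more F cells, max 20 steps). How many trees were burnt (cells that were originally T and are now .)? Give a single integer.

Step 1: +3 fires, +1 burnt (F count now 3)
Step 2: +2 fires, +3 burnt (F count now 2)
Step 3: +3 fires, +2 burnt (F count now 3)
Step 4: +2 fires, +3 burnt (F count now 2)
Step 5: +3 fires, +2 burnt (F count now 3)
Step 6: +1 fires, +3 burnt (F count now 1)
Step 7: +0 fires, +1 burnt (F count now 0)
Fire out after step 7
Initially T: 17, now '.': 22
Total burnt (originally-T cells now '.'): 14

Answer: 14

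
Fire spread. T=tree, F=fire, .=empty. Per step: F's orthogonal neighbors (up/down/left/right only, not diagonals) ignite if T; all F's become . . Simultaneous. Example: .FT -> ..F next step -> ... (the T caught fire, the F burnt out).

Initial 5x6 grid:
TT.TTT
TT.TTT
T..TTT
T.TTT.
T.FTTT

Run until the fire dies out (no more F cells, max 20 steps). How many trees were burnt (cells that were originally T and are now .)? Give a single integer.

Answer: 15

Derivation:
Step 1: +2 fires, +1 burnt (F count now 2)
Step 2: +2 fires, +2 burnt (F count now 2)
Step 3: +3 fires, +2 burnt (F count now 3)
Step 4: +2 fires, +3 burnt (F count now 2)
Step 5: +3 fires, +2 burnt (F count now 3)
Step 6: +2 fires, +3 burnt (F count now 2)
Step 7: +1 fires, +2 burnt (F count now 1)
Step 8: +0 fires, +1 burnt (F count now 0)
Fire out after step 8
Initially T: 22, now '.': 23
Total burnt (originally-T cells now '.'): 15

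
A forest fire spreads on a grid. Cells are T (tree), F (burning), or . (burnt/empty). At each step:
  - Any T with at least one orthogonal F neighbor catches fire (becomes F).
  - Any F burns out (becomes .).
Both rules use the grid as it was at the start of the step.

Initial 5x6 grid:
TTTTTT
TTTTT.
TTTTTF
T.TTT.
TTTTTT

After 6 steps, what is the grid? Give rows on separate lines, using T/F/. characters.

Step 1: 1 trees catch fire, 1 burn out
  TTTTTT
  TTTTT.
  TTTTF.
  T.TTT.
  TTTTTT
Step 2: 3 trees catch fire, 1 burn out
  TTTTTT
  TTTTF.
  TTTF..
  T.TTF.
  TTTTTT
Step 3: 5 trees catch fire, 3 burn out
  TTTTFT
  TTTF..
  TTF...
  T.TF..
  TTTTFT
Step 4: 7 trees catch fire, 5 burn out
  TTTF.F
  TTF...
  TF....
  T.F...
  TTTF.F
Step 5: 4 trees catch fire, 7 burn out
  TTF...
  TF....
  F.....
  T.....
  TTF...
Step 6: 4 trees catch fire, 4 burn out
  TF....
  F.....
  ......
  F.....
  TF....

TF....
F.....
......
F.....
TF....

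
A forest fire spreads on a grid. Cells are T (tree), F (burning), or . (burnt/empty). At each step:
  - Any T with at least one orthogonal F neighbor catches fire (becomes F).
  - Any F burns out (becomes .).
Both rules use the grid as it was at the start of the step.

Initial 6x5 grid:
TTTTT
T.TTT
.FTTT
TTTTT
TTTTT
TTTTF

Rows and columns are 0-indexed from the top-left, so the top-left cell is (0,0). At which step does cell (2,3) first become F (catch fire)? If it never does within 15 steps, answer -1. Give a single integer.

Step 1: cell (2,3)='T' (+4 fires, +2 burnt)
Step 2: cell (2,3)='F' (+8 fires, +4 burnt)
  -> target ignites at step 2
Step 3: cell (2,3)='.' (+7 fires, +8 burnt)
Step 4: cell (2,3)='.' (+4 fires, +7 burnt)
Step 5: cell (2,3)='.' (+2 fires, +4 burnt)
Step 6: cell (2,3)='.' (+1 fires, +2 burnt)
Step 7: cell (2,3)='.' (+0 fires, +1 burnt)
  fire out at step 7

2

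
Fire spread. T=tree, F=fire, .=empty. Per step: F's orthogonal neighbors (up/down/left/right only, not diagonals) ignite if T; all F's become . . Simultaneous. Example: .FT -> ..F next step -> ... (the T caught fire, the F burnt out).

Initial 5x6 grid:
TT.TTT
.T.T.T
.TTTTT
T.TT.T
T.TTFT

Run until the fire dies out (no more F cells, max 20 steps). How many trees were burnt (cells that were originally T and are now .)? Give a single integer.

Step 1: +2 fires, +1 burnt (F count now 2)
Step 2: +3 fires, +2 burnt (F count now 3)
Step 3: +3 fires, +3 burnt (F count now 3)
Step 4: +4 fires, +3 burnt (F count now 4)
Step 5: +3 fires, +4 burnt (F count now 3)
Step 6: +2 fires, +3 burnt (F count now 2)
Step 7: +1 fires, +2 burnt (F count now 1)
Step 8: +1 fires, +1 burnt (F count now 1)
Step 9: +0 fires, +1 burnt (F count now 0)
Fire out after step 9
Initially T: 21, now '.': 28
Total burnt (originally-T cells now '.'): 19

Answer: 19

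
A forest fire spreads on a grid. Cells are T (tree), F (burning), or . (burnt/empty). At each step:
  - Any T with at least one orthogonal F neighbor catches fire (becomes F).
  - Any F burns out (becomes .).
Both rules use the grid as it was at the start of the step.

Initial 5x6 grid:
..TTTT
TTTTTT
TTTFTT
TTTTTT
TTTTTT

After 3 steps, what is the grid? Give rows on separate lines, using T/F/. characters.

Step 1: 4 trees catch fire, 1 burn out
  ..TTTT
  TTTFTT
  TTF.FT
  TTTFTT
  TTTTTT
Step 2: 8 trees catch fire, 4 burn out
  ..TFTT
  TTF.FT
  TF...F
  TTF.FT
  TTTFTT
Step 3: 9 trees catch fire, 8 burn out
  ..F.FT
  TF...F
  F.....
  TF...F
  TTF.FT

..F.FT
TF...F
F.....
TF...F
TTF.FT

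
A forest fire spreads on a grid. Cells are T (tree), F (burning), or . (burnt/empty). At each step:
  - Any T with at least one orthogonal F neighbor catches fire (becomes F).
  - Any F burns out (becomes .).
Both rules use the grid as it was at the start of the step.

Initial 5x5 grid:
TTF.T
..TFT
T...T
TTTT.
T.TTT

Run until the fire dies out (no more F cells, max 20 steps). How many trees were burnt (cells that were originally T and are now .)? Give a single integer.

Step 1: +3 fires, +2 burnt (F count now 3)
Step 2: +3 fires, +3 burnt (F count now 3)
Step 3: +0 fires, +3 burnt (F count now 0)
Fire out after step 3
Initially T: 15, now '.': 16
Total burnt (originally-T cells now '.'): 6

Answer: 6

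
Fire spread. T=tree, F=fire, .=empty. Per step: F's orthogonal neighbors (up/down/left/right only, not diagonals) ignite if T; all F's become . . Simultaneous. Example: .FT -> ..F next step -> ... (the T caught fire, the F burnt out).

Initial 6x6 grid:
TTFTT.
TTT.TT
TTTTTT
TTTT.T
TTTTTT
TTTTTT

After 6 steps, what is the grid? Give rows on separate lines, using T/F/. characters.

Step 1: 3 trees catch fire, 1 burn out
  TF.FT.
  TTF.TT
  TTTTTT
  TTTT.T
  TTTTTT
  TTTTTT
Step 2: 4 trees catch fire, 3 burn out
  F...F.
  TF..TT
  TTFTTT
  TTTT.T
  TTTTTT
  TTTTTT
Step 3: 5 trees catch fire, 4 burn out
  ......
  F...FT
  TF.FTT
  TTFT.T
  TTTTTT
  TTTTTT
Step 4: 6 trees catch fire, 5 burn out
  ......
  .....F
  F...FT
  TF.F.T
  TTFTTT
  TTTTTT
Step 5: 5 trees catch fire, 6 burn out
  ......
  ......
  .....F
  F....T
  TF.FTT
  TTFTTT
Step 6: 5 trees catch fire, 5 burn out
  ......
  ......
  ......
  .....F
  F...FT
  TF.FTT

......
......
......
.....F
F...FT
TF.FTT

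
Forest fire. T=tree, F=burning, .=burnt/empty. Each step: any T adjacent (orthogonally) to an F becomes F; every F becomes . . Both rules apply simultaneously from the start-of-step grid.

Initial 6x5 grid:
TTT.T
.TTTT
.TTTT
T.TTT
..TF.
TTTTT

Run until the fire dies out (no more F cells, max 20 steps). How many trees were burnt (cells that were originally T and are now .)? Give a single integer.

Step 1: +3 fires, +1 burnt (F count now 3)
Step 2: +5 fires, +3 burnt (F count now 5)
Step 3: +4 fires, +5 burnt (F count now 4)
Step 4: +4 fires, +4 burnt (F count now 4)
Step 5: +3 fires, +4 burnt (F count now 3)
Step 6: +1 fires, +3 burnt (F count now 1)
Step 7: +1 fires, +1 burnt (F count now 1)
Step 8: +0 fires, +1 burnt (F count now 0)
Fire out after step 8
Initially T: 22, now '.': 29
Total burnt (originally-T cells now '.'): 21

Answer: 21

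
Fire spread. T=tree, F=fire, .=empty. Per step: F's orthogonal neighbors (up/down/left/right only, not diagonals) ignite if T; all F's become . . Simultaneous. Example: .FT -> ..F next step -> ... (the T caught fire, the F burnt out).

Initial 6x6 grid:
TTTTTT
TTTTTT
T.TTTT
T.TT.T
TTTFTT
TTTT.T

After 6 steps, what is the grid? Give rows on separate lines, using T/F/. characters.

Step 1: 4 trees catch fire, 1 burn out
  TTTTTT
  TTTTTT
  T.TTTT
  T.TF.T
  TTF.FT
  TTTF.T
Step 2: 5 trees catch fire, 4 burn out
  TTTTTT
  TTTTTT
  T.TFTT
  T.F..T
  TF...F
  TTF..T
Step 3: 7 trees catch fire, 5 burn out
  TTTTTT
  TTTFTT
  T.F.FT
  T....F
  F.....
  TF...F
Step 4: 6 trees catch fire, 7 burn out
  TTTFTT
  TTF.FT
  T....F
  F.....
  ......
  F.....
Step 5: 5 trees catch fire, 6 burn out
  TTF.FT
  TF...F
  F.....
  ......
  ......
  ......
Step 6: 3 trees catch fire, 5 burn out
  TF...F
  F.....
  ......
  ......
  ......
  ......

TF...F
F.....
......
......
......
......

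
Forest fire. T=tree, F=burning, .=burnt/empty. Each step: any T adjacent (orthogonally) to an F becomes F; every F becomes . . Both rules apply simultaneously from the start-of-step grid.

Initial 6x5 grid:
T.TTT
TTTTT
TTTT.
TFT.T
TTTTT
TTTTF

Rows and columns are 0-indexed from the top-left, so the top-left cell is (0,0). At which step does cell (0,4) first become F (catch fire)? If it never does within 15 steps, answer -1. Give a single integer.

Step 1: cell (0,4)='T' (+6 fires, +2 burnt)
Step 2: cell (0,4)='T' (+9 fires, +6 burnt)
Step 3: cell (0,4)='T' (+4 fires, +9 burnt)
Step 4: cell (0,4)='T' (+3 fires, +4 burnt)
Step 5: cell (0,4)='T' (+2 fires, +3 burnt)
Step 6: cell (0,4)='F' (+1 fires, +2 burnt)
  -> target ignites at step 6
Step 7: cell (0,4)='.' (+0 fires, +1 burnt)
  fire out at step 7

6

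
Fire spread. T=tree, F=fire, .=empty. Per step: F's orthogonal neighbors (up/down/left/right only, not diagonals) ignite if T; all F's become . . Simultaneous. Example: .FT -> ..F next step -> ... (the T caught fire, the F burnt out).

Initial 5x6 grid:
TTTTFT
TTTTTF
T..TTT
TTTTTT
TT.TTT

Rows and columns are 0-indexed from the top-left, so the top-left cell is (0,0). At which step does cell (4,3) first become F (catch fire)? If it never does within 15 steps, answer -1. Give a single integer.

Step 1: cell (4,3)='T' (+4 fires, +2 burnt)
Step 2: cell (4,3)='T' (+4 fires, +4 burnt)
Step 3: cell (4,3)='T' (+5 fires, +4 burnt)
Step 4: cell (4,3)='T' (+4 fires, +5 burnt)
Step 5: cell (4,3)='F' (+3 fires, +4 burnt)
  -> target ignites at step 5
Step 6: cell (4,3)='.' (+2 fires, +3 burnt)
Step 7: cell (4,3)='.' (+2 fires, +2 burnt)
Step 8: cell (4,3)='.' (+1 fires, +2 burnt)
Step 9: cell (4,3)='.' (+0 fires, +1 burnt)
  fire out at step 9

5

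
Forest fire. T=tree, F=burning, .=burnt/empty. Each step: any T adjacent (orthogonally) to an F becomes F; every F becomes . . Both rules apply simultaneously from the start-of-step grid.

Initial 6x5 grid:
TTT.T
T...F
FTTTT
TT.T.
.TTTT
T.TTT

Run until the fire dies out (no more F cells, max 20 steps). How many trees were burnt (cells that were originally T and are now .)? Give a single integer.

Step 1: +5 fires, +2 burnt (F count now 5)
Step 2: +4 fires, +5 burnt (F count now 4)
Step 3: +3 fires, +4 burnt (F count now 3)
Step 4: +3 fires, +3 burnt (F count now 3)
Step 5: +3 fires, +3 burnt (F count now 3)
Step 6: +1 fires, +3 burnt (F count now 1)
Step 7: +0 fires, +1 burnt (F count now 0)
Fire out after step 7
Initially T: 20, now '.': 29
Total burnt (originally-T cells now '.'): 19

Answer: 19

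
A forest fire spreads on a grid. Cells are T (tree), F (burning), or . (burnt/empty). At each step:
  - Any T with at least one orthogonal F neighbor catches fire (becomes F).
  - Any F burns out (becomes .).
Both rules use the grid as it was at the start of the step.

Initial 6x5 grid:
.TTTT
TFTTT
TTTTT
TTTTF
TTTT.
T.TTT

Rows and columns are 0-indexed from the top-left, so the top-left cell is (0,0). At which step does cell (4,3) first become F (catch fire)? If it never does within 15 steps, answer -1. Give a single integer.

Step 1: cell (4,3)='T' (+6 fires, +2 burnt)
Step 2: cell (4,3)='F' (+9 fires, +6 burnt)
  -> target ignites at step 2
Step 3: cell (4,3)='.' (+6 fires, +9 burnt)
Step 4: cell (4,3)='.' (+3 fires, +6 burnt)
Step 5: cell (4,3)='.' (+1 fires, +3 burnt)
Step 6: cell (4,3)='.' (+0 fires, +1 burnt)
  fire out at step 6

2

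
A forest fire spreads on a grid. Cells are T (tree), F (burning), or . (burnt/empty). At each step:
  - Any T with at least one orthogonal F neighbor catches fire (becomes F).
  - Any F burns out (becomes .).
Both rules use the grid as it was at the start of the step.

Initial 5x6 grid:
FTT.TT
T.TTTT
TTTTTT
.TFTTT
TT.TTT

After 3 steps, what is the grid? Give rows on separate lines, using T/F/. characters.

Step 1: 5 trees catch fire, 2 burn out
  .FT.TT
  F.TTTT
  TTFTTT
  .F.FTT
  TT.TTT
Step 2: 8 trees catch fire, 5 burn out
  ..F.TT
  ..FTTT
  FF.FTT
  ....FT
  TF.FTT
Step 3: 5 trees catch fire, 8 burn out
  ....TT
  ...FTT
  ....FT
  .....F
  F...FT

....TT
...FTT
....FT
.....F
F...FT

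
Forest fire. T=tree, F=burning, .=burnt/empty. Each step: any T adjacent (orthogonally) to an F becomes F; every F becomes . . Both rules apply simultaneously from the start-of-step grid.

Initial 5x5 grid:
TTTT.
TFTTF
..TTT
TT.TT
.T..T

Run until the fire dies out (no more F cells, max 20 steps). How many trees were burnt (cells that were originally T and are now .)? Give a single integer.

Answer: 13

Derivation:
Step 1: +5 fires, +2 burnt (F count now 5)
Step 2: +6 fires, +5 burnt (F count now 6)
Step 3: +2 fires, +6 burnt (F count now 2)
Step 4: +0 fires, +2 burnt (F count now 0)
Fire out after step 4
Initially T: 16, now '.': 22
Total burnt (originally-T cells now '.'): 13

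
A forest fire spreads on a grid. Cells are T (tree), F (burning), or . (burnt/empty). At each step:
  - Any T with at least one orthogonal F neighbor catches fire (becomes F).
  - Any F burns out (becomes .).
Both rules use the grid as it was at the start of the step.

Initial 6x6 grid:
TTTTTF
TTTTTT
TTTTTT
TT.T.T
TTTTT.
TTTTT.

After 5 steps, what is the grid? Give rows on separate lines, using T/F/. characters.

Step 1: 2 trees catch fire, 1 burn out
  TTTTF.
  TTTTTF
  TTTTTT
  TT.T.T
  TTTTT.
  TTTTT.
Step 2: 3 trees catch fire, 2 burn out
  TTTF..
  TTTTF.
  TTTTTF
  TT.T.T
  TTTTT.
  TTTTT.
Step 3: 4 trees catch fire, 3 burn out
  TTF...
  TTTF..
  TTTTF.
  TT.T.F
  TTTTT.
  TTTTT.
Step 4: 3 trees catch fire, 4 burn out
  TF....
  TTF...
  TTTF..
  TT.T..
  TTTTT.
  TTTTT.
Step 5: 4 trees catch fire, 3 burn out
  F.....
  TF....
  TTF...
  TT.F..
  TTTTT.
  TTTTT.

F.....
TF....
TTF...
TT.F..
TTTTT.
TTTTT.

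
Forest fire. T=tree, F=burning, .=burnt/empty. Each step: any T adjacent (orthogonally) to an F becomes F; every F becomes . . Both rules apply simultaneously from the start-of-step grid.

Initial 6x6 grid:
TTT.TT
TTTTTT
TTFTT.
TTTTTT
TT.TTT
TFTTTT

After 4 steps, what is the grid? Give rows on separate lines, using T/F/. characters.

Step 1: 7 trees catch fire, 2 burn out
  TTT.TT
  TTFTTT
  TF.FT.
  TTFTTT
  TF.TTT
  F.FTTT
Step 2: 9 trees catch fire, 7 burn out
  TTF.TT
  TF.FTT
  F...F.
  TF.FTT
  F..TTT
  ...FTT
Step 3: 7 trees catch fire, 9 burn out
  TF..TT
  F...FT
  ......
  F...FT
  ...FTT
  ....FT
Step 4: 6 trees catch fire, 7 burn out
  F...FT
  .....F
  ......
  .....F
  ....FT
  .....F

F...FT
.....F
......
.....F
....FT
.....F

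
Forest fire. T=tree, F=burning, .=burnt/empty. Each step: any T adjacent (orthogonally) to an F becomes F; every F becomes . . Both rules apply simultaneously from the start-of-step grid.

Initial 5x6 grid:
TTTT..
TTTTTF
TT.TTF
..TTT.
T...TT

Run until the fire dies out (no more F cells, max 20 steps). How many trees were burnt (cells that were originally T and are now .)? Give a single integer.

Step 1: +2 fires, +2 burnt (F count now 2)
Step 2: +3 fires, +2 burnt (F count now 3)
Step 3: +4 fires, +3 burnt (F count now 4)
Step 4: +4 fires, +4 burnt (F count now 4)
Step 5: +3 fires, +4 burnt (F count now 3)
Step 6: +2 fires, +3 burnt (F count now 2)
Step 7: +0 fires, +2 burnt (F count now 0)
Fire out after step 7
Initially T: 19, now '.': 29
Total burnt (originally-T cells now '.'): 18

Answer: 18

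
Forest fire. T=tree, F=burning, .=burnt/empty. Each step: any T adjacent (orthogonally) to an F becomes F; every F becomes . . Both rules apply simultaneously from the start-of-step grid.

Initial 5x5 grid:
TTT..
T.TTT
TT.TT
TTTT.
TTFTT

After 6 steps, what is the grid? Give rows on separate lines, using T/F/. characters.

Step 1: 3 trees catch fire, 1 burn out
  TTT..
  T.TTT
  TT.TT
  TTFT.
  TF.FT
Step 2: 4 trees catch fire, 3 burn out
  TTT..
  T.TTT
  TT.TT
  TF.F.
  F...F
Step 3: 3 trees catch fire, 4 burn out
  TTT..
  T.TTT
  TF.FT
  F....
  .....
Step 4: 3 trees catch fire, 3 burn out
  TTT..
  T.TFT
  F...F
  .....
  .....
Step 5: 3 trees catch fire, 3 burn out
  TTT..
  F.F.F
  .....
  .....
  .....
Step 6: 2 trees catch fire, 3 burn out
  FTF..
  .....
  .....
  .....
  .....

FTF..
.....
.....
.....
.....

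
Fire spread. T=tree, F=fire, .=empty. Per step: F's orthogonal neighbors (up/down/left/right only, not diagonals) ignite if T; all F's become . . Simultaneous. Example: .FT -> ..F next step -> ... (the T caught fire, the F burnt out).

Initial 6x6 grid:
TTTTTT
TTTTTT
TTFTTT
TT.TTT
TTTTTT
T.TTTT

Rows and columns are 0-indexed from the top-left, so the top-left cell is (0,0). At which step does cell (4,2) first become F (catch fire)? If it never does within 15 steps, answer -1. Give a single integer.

Step 1: cell (4,2)='T' (+3 fires, +1 burnt)
Step 2: cell (4,2)='T' (+7 fires, +3 burnt)
Step 3: cell (4,2)='T' (+9 fires, +7 burnt)
Step 4: cell (4,2)='F' (+8 fires, +9 burnt)
  -> target ignites at step 4
Step 5: cell (4,2)='.' (+5 fires, +8 burnt)
Step 6: cell (4,2)='.' (+1 fires, +5 burnt)
Step 7: cell (4,2)='.' (+0 fires, +1 burnt)
  fire out at step 7

4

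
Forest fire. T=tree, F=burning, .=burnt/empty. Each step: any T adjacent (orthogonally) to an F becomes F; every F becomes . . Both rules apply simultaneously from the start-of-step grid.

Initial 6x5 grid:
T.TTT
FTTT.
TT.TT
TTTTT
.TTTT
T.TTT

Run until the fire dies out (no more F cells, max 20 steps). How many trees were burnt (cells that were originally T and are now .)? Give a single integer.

Answer: 23

Derivation:
Step 1: +3 fires, +1 burnt (F count now 3)
Step 2: +3 fires, +3 burnt (F count now 3)
Step 3: +3 fires, +3 burnt (F count now 3)
Step 4: +4 fires, +3 burnt (F count now 4)
Step 5: +4 fires, +4 burnt (F count now 4)
Step 6: +3 fires, +4 burnt (F count now 3)
Step 7: +2 fires, +3 burnt (F count now 2)
Step 8: +1 fires, +2 burnt (F count now 1)
Step 9: +0 fires, +1 burnt (F count now 0)
Fire out after step 9
Initially T: 24, now '.': 29
Total burnt (originally-T cells now '.'): 23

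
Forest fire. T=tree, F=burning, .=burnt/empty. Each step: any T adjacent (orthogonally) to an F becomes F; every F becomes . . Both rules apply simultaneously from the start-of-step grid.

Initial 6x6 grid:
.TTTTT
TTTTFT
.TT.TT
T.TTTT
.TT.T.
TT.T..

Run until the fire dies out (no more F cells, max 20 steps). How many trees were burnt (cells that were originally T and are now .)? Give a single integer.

Step 1: +4 fires, +1 burnt (F count now 4)
Step 2: +5 fires, +4 burnt (F count now 5)
Step 3: +6 fires, +5 burnt (F count now 6)
Step 4: +4 fires, +6 burnt (F count now 4)
Step 5: +1 fires, +4 burnt (F count now 1)
Step 6: +1 fires, +1 burnt (F count now 1)
Step 7: +1 fires, +1 burnt (F count now 1)
Step 8: +1 fires, +1 burnt (F count now 1)
Step 9: +0 fires, +1 burnt (F count now 0)
Fire out after step 9
Initially T: 25, now '.': 34
Total burnt (originally-T cells now '.'): 23

Answer: 23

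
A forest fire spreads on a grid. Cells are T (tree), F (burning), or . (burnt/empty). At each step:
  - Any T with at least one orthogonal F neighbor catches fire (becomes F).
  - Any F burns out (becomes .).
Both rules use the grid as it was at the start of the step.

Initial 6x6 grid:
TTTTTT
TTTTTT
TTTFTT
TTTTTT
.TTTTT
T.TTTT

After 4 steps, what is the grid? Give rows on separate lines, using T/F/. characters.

Step 1: 4 trees catch fire, 1 burn out
  TTTTTT
  TTTFTT
  TTF.FT
  TTTFTT
  .TTTTT
  T.TTTT
Step 2: 8 trees catch fire, 4 burn out
  TTTFTT
  TTF.FT
  TF...F
  TTF.FT
  .TTFTT
  T.TTTT
Step 3: 10 trees catch fire, 8 burn out
  TTF.FT
  TF...F
  F.....
  TF...F
  .TF.FT
  T.TFTT
Step 4: 8 trees catch fire, 10 burn out
  TF...F
  F.....
  ......
  F.....
  .F...F
  T.F.FT

TF...F
F.....
......
F.....
.F...F
T.F.FT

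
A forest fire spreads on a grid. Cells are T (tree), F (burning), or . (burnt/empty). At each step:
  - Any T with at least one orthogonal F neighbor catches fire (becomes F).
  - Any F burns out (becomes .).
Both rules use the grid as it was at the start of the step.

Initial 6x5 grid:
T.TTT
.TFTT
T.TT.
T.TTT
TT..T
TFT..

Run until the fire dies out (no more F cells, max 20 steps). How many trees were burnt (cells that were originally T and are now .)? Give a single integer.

Step 1: +7 fires, +2 burnt (F count now 7)
Step 2: +5 fires, +7 burnt (F count now 5)
Step 3: +3 fires, +5 burnt (F count now 3)
Step 4: +2 fires, +3 burnt (F count now 2)
Step 5: +1 fires, +2 burnt (F count now 1)
Step 6: +0 fires, +1 burnt (F count now 0)
Fire out after step 6
Initially T: 19, now '.': 29
Total burnt (originally-T cells now '.'): 18

Answer: 18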